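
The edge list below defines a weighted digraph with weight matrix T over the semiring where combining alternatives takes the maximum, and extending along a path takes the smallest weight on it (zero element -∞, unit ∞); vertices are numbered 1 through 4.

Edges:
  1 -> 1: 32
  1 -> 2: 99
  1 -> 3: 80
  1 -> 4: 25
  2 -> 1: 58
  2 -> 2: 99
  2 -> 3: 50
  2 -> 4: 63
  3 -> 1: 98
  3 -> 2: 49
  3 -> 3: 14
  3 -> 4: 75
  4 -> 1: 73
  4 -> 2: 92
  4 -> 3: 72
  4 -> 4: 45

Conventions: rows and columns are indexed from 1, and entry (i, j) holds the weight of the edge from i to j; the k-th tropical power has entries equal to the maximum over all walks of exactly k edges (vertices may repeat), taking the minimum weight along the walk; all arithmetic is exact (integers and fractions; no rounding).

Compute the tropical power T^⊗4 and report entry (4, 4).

T^⊗2:
  [80, 99, 50, 75]
  [63, 99, 63, 63]
  [73, 98, 80, 49]
  [72, 92, 73, 72]
T^⊗3:
  [73, 99, 80, 63]
  [63, 99, 63, 63]
  [80, 98, 73, 75]
  [73, 92, 72, 73]
T^⊗4:
  [80, 99, 73, 75]
  [63, 99, 63, 63]
  [73, 98, 80, 73]
  [73, 92, 73, 72]
Key observation: the optimum is the walk 4->3->1->3->4, with weight 72 min 98 min 80 min 75 = 72.
Optimal value attained by: walk 4->3->1->3->4.
Answer: (T^⊗4)[4][4] = 72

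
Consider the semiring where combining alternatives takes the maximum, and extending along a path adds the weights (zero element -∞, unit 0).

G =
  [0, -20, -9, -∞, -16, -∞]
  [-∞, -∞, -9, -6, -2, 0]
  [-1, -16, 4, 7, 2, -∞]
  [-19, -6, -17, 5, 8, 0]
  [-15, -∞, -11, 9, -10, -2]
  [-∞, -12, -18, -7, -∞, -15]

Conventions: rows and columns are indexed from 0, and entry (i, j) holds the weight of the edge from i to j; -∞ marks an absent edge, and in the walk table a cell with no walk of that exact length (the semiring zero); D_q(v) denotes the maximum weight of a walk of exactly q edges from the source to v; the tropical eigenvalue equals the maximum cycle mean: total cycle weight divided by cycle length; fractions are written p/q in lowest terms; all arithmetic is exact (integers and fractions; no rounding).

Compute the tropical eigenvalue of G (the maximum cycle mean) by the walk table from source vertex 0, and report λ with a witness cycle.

q=0: [0, -∞, -∞, -∞, -∞, -∞]
q=1: [0, -20, -9, -∞, -16, -∞]
q=2: [0, -20, -5, -2, -7, -18]
q=3: [0, -8, -1, 3, 6, -2]
q=4: [0, -3, 3, 15, 11, 4]
q=5: [2, 9, 7, 20, 23, 15]
q=6: [8, 14, 12, 32, 28, 21]
Optimal cycle mean attained by: cycle 3->4->3, total 8 + 9, length 2.
Answer: λ = 17/2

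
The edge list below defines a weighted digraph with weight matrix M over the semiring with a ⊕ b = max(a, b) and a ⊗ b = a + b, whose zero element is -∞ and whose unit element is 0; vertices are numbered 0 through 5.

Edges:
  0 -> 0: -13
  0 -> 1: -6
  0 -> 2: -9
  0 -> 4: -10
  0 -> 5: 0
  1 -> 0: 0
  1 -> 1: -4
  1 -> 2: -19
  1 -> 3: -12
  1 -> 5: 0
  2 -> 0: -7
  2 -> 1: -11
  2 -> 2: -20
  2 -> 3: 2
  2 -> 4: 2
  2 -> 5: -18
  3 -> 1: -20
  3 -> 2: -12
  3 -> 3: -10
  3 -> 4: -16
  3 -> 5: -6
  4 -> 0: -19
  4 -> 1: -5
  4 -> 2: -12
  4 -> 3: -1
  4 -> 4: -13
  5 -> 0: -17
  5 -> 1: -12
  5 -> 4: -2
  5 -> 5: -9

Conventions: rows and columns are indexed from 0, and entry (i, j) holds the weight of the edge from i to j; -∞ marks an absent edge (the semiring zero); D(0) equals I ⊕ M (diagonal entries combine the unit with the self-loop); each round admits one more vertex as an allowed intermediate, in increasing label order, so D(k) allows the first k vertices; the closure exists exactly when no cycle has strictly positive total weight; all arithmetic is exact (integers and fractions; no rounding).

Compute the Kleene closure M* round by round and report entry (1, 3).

D(0):
  [0, -6, -9, -∞, -10, 0]
  [0, 0, -19, -12, -∞, 0]
  [-7, -11, 0, 2, 2, -18]
  [-∞, -20, -12, 0, -16, -6]
  [-19, -5, -12, -1, 0, -∞]
  [-17, -12, -∞, -∞, -2, 0]
D(1):
  [0, -6, -9, -∞, -10, 0]
  [0, 0, -9, -12, -10, 0]
  [-7, -11, 0, 2, 2, -7]
  [-∞, -20, -12, 0, -16, -6]
  [-19, -5, -12, -1, 0, -19]
  [-17, -12, -26, -∞, -2, 0]
D(2):
  [0, -6, -9, -18, -10, 0]
  [0, 0, -9, -12, -10, 0]
  [-7, -11, 0, 2, 2, -7]
  [-20, -20, -12, 0, -16, -6]
  [-5, -5, -12, -1, 0, -5]
  [-12, -12, -21, -24, -2, 0]
D(3):
  [0, -6, -9, -7, -7, 0]
  [0, 0, -9, -7, -7, 0]
  [-7, -11, 0, 2, 2, -7]
  [-19, -20, -12, 0, -10, -6]
  [-5, -5, -12, -1, 0, -5]
  [-12, -12, -21, -19, -2, 0]
D(4):
  [0, -6, -9, -7, -7, 0]
  [0, 0, -9, -7, -7, 0]
  [-7, -11, 0, 2, 2, -4]
  [-19, -20, -12, 0, -10, -6]
  [-5, -5, -12, -1, 0, -5]
  [-12, -12, -21, -19, -2, 0]
D(5):
  [0, -6, -9, -7, -7, 0]
  [0, 0, -9, -7, -7, 0]
  [-3, -3, 0, 2, 2, -3]
  [-15, -15, -12, 0, -10, -6]
  [-5, -5, -12, -1, 0, -5]
  [-7, -7, -14, -3, -2, 0]
D(6):
  [0, -6, -9, -3, -2, 0]
  [0, 0, -9, -3, -2, 0]
  [-3, -3, 0, 2, 2, -3]
  [-13, -13, -12, 0, -8, -6]
  [-5, -5, -12, -1, 0, -5]
  [-7, -7, -14, -3, -2, 0]
Answer: M*[1][3] = -3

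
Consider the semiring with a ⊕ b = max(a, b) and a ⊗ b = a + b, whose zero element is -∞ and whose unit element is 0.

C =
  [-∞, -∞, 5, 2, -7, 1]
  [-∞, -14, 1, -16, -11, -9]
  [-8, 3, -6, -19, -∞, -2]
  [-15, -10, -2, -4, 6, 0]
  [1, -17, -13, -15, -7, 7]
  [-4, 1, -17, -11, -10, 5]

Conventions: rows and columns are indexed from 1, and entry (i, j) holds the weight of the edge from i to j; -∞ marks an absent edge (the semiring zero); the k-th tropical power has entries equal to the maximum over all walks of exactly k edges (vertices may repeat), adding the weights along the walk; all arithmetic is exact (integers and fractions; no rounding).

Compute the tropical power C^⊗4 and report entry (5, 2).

C^⊗2:
  [-3, 8, 0, -2, 8, 6]
  [-7, 4, -5, -18, -10, -1]
  [-6, -1, 4, -6, -8, 3]
  [7, 1, -6, -8, 2, 13]
  [3, 8, 6, 3, -3, 12]
  [1, 6, 2, -2, -5, 10]
C^⊗3:
  [9, 7, 9, -1, 4, 15]
  [-5, 0, 5, -5, -7, 4]
  [-1, 7, 0, -4, 0, 8]
  [9, 14, 12, 9, 3, 18]
  [8, 13, 9, 5, 9, 17]
  [6, 11, 7, 3, 4, 15]
C^⊗4:
  [11, 16, 14, 11, 5, 20]
  [0, 8, 1, -3, 1, 9]
  [4, 9, 8, 1, 2, 13]
  [14, 19, 15, 11, 15, 23]
  [13, 18, 14, 10, 11, 22]
  [11, 16, 12, 8, 9, 20]
Key observation: the optimum is the walk 5->6->6->6->2, with weight 7 + 5 + 5 + 1 = 18.
Optimal value attained by: walk 5->6->6->6->2.
Answer: (C^⊗4)[5][2] = 18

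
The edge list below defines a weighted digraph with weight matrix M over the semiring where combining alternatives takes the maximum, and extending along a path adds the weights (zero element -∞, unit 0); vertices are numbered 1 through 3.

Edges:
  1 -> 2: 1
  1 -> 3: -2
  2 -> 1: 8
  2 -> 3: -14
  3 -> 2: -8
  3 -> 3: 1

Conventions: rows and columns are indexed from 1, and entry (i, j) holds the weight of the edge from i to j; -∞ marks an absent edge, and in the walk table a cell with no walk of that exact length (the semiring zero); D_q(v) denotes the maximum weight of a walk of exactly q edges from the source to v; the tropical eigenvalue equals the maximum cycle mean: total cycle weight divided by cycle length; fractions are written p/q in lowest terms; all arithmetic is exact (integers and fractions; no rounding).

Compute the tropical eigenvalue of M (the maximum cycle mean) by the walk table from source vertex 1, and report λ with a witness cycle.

q=0: [0, -∞, -∞]
q=1: [-∞, 1, -2]
q=2: [9, -10, -1]
q=3: [-2, 10, 7]
Optimal cycle mean attained by: cycle 1->2->1, total 1 + 8, length 2.
Answer: λ = 9/2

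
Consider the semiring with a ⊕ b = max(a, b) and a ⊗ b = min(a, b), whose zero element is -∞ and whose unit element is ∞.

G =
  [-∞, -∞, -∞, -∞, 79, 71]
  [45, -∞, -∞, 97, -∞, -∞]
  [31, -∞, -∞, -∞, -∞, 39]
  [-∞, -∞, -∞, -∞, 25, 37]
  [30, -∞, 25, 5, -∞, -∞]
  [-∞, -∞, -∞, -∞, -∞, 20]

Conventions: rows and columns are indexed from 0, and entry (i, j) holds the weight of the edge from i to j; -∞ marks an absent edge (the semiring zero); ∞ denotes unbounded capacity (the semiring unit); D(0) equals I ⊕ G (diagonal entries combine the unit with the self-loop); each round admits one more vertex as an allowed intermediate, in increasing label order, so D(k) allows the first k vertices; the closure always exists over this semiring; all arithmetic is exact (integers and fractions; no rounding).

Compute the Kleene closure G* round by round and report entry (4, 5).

D(0):
  [∞, -∞, -∞, -∞, 79, 71]
  [45, ∞, -∞, 97, -∞, -∞]
  [31, -∞, ∞, -∞, -∞, 39]
  [-∞, -∞, -∞, ∞, 25, 37]
  [30, -∞, 25, 5, ∞, -∞]
  [-∞, -∞, -∞, -∞, -∞, ∞]
D(1):
  [∞, -∞, -∞, -∞, 79, 71]
  [45, ∞, -∞, 97, 45, 45]
  [31, -∞, ∞, -∞, 31, 39]
  [-∞, -∞, -∞, ∞, 25, 37]
  [30, -∞, 25, 5, ∞, 30]
  [-∞, -∞, -∞, -∞, -∞, ∞]
D(2):
  [∞, -∞, -∞, -∞, 79, 71]
  [45, ∞, -∞, 97, 45, 45]
  [31, -∞, ∞, -∞, 31, 39]
  [-∞, -∞, -∞, ∞, 25, 37]
  [30, -∞, 25, 5, ∞, 30]
  [-∞, -∞, -∞, -∞, -∞, ∞]
D(3):
  [∞, -∞, -∞, -∞, 79, 71]
  [45, ∞, -∞, 97, 45, 45]
  [31, -∞, ∞, -∞, 31, 39]
  [-∞, -∞, -∞, ∞, 25, 37]
  [30, -∞, 25, 5, ∞, 30]
  [-∞, -∞, -∞, -∞, -∞, ∞]
D(4):
  [∞, -∞, -∞, -∞, 79, 71]
  [45, ∞, -∞, 97, 45, 45]
  [31, -∞, ∞, -∞, 31, 39]
  [-∞, -∞, -∞, ∞, 25, 37]
  [30, -∞, 25, 5, ∞, 30]
  [-∞, -∞, -∞, -∞, -∞, ∞]
D(5):
  [∞, -∞, 25, 5, 79, 71]
  [45, ∞, 25, 97, 45, 45]
  [31, -∞, ∞, 5, 31, 39]
  [25, -∞, 25, ∞, 25, 37]
  [30, -∞, 25, 5, ∞, 30]
  [-∞, -∞, -∞, -∞, -∞, ∞]
D(6):
  [∞, -∞, 25, 5, 79, 71]
  [45, ∞, 25, 97, 45, 45]
  [31, -∞, ∞, 5, 31, 39]
  [25, -∞, 25, ∞, 25, 37]
  [30, -∞, 25, 5, ∞, 30]
  [-∞, -∞, -∞, -∞, -∞, ∞]
Answer: G*[4][5] = 30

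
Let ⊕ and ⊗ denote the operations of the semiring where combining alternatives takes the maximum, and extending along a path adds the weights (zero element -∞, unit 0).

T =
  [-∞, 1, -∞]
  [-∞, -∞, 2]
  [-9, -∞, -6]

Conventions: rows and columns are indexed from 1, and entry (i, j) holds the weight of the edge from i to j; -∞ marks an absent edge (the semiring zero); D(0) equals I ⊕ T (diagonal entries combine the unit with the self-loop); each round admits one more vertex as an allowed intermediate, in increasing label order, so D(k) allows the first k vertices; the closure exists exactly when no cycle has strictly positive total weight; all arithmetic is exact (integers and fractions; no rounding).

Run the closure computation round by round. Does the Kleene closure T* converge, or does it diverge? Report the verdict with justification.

D(0):
  [0, 1, -∞]
  [-∞, 0, 2]
  [-9, -∞, 0]
D(1):
  [0, 1, -∞]
  [-∞, 0, 2]
  [-9, -8, 0]
D(2):
  [0, 1, 3]
  [-∞, 0, 2]
  [-9, -8, 0]
D(3):
  [0, 1, 3]
  [-7, 0, 2]
  [-9, -8, 0]
Key observation: every diagonal entry stays at the unit through all rounds, so no improving cycle exists.
Answer: CONVERGES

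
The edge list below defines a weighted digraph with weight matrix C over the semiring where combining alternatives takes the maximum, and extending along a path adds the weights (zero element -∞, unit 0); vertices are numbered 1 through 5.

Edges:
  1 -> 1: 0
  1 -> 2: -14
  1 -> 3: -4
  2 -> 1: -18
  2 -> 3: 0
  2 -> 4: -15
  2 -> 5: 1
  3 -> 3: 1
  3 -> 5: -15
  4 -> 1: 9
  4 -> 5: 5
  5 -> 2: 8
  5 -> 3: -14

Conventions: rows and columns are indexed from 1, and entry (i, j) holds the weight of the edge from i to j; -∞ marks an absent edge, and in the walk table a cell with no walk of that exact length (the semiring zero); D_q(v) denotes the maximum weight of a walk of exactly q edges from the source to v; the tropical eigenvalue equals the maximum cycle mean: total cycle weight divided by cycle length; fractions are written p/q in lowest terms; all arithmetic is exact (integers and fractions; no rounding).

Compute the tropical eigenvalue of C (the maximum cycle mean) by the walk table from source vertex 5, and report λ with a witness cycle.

q=0: [-∞, -∞, -∞, -∞, 0]
q=1: [-∞, 8, -14, -∞, -∞]
q=2: [-10, -∞, 8, -7, 9]
q=3: [2, 17, 9, -∞, -2]
q=4: [2, 6, 17, 2, 18]
q=5: [11, 26, 18, -9, 7]
Optimal cycle mean attained by: cycle 2->5->2, total 1 + 8, length 2.
Answer: λ = 9/2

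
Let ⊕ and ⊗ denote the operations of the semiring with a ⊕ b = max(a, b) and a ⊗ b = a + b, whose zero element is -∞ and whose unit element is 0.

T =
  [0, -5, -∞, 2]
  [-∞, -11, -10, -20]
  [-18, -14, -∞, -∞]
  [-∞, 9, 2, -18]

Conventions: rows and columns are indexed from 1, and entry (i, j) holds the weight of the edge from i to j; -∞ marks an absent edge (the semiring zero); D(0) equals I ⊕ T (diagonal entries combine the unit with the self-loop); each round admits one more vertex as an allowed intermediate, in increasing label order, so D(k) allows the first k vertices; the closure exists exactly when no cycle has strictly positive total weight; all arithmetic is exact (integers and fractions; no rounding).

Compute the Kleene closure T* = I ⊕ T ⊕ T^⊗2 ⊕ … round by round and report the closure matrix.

D(0):
  [0, -5, -∞, 2]
  [-∞, 0, -10, -20]
  [-18, -14, 0, -∞]
  [-∞, 9, 2, 0]
D(1):
  [0, -5, -∞, 2]
  [-∞, 0, -10, -20]
  [-18, -14, 0, -16]
  [-∞, 9, 2, 0]
D(2):
  [0, -5, -15, 2]
  [-∞, 0, -10, -20]
  [-18, -14, 0, -16]
  [-∞, 9, 2, 0]
D(3):
  [0, -5, -15, 2]
  [-28, 0, -10, -20]
  [-18, -14, 0, -16]
  [-16, 9, 2, 0]
D(4):
  [0, 11, 4, 2]
  [-28, 0, -10, -20]
  [-18, -7, 0, -16]
  [-16, 9, 2, 0]
Answer: T* = [[0, 11, 4, 2], [-28, 0, -10, -20], [-18, -7, 0, -16], [-16, 9, 2, 0]]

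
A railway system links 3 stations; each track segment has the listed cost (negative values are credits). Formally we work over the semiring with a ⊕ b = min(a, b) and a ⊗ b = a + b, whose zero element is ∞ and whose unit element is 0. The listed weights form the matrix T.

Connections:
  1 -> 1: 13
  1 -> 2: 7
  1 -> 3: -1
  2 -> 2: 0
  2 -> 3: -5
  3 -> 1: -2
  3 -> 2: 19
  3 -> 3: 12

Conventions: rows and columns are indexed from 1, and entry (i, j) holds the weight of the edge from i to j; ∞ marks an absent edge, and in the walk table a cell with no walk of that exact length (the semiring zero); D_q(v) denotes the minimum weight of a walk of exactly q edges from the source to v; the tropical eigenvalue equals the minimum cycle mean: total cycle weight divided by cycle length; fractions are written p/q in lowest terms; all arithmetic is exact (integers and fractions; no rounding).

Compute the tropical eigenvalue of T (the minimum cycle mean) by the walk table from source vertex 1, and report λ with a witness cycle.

q=0: [0, ∞, ∞]
q=1: [13, 7, -1]
q=2: [-3, 7, 2]
q=3: [0, 4, -4]
Optimal cycle mean attained by: cycle 1->3->1, total (-1) + (-2), length 2.
Answer: λ = -3/2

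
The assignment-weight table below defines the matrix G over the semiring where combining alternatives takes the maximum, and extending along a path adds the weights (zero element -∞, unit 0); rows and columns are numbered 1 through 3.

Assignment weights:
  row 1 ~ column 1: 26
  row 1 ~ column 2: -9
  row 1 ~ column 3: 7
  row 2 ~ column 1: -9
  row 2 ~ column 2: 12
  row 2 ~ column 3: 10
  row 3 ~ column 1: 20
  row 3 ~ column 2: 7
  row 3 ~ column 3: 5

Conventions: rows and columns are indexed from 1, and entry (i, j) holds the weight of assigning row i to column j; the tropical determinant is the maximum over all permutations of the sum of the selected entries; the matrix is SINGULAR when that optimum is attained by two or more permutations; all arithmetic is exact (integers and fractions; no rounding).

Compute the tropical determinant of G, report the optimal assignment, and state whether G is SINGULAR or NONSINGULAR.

σ = (1, 2, 3): 26 + 12 + 5 = 43
σ = (1, 3, 2): 26 + 10 + 7 = 43
σ = (2, 1, 3): (-9) + (-9) + 5 = -13
σ = (2, 3, 1): (-9) + 10 + 20 = 21
σ = (3, 1, 2): 7 + (-9) + 7 = 5
σ = (3, 2, 1): 7 + 12 + 20 = 39
Optimal value attained by: σ = (1, 2, 3).
Answer: det⊕(G) = 43; verdict: SINGULAR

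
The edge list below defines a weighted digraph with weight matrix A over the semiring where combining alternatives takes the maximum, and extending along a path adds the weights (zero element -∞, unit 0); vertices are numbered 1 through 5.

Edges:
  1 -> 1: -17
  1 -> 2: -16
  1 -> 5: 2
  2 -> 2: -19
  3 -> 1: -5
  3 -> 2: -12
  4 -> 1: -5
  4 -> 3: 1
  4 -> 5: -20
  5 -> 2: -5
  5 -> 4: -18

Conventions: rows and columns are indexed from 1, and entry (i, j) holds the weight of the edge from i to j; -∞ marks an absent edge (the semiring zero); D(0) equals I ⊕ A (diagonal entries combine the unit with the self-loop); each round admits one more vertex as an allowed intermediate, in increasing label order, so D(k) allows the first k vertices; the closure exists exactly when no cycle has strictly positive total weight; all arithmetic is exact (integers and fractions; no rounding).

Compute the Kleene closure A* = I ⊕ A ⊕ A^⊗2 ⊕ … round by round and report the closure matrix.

D(0):
  [0, -16, -∞, -∞, 2]
  [-∞, 0, -∞, -∞, -∞]
  [-5, -12, 0, -∞, -∞]
  [-5, -∞, 1, 0, -20]
  [-∞, -5, -∞, -18, 0]
D(1):
  [0, -16, -∞, -∞, 2]
  [-∞, 0, -∞, -∞, -∞]
  [-5, -12, 0, -∞, -3]
  [-5, -21, 1, 0, -3]
  [-∞, -5, -∞, -18, 0]
D(2):
  [0, -16, -∞, -∞, 2]
  [-∞, 0, -∞, -∞, -∞]
  [-5, -12, 0, -∞, -3]
  [-5, -21, 1, 0, -3]
  [-∞, -5, -∞, -18, 0]
D(3):
  [0, -16, -∞, -∞, 2]
  [-∞, 0, -∞, -∞, -∞]
  [-5, -12, 0, -∞, -3]
  [-4, -11, 1, 0, -2]
  [-∞, -5, -∞, -18, 0]
D(4):
  [0, -16, -∞, -∞, 2]
  [-∞, 0, -∞, -∞, -∞]
  [-5, -12, 0, -∞, -3]
  [-4, -11, 1, 0, -2]
  [-22, -5, -17, -18, 0]
D(5):
  [0, -3, -15, -16, 2]
  [-∞, 0, -∞, -∞, -∞]
  [-5, -8, 0, -21, -3]
  [-4, -7, 1, 0, -2]
  [-22, -5, -17, -18, 0]
Answer: A* = [[0, -3, -15, -16, 2], [-∞, 0, -∞, -∞, -∞], [-5, -8, 0, -21, -3], [-4, -7, 1, 0, -2], [-22, -5, -17, -18, 0]]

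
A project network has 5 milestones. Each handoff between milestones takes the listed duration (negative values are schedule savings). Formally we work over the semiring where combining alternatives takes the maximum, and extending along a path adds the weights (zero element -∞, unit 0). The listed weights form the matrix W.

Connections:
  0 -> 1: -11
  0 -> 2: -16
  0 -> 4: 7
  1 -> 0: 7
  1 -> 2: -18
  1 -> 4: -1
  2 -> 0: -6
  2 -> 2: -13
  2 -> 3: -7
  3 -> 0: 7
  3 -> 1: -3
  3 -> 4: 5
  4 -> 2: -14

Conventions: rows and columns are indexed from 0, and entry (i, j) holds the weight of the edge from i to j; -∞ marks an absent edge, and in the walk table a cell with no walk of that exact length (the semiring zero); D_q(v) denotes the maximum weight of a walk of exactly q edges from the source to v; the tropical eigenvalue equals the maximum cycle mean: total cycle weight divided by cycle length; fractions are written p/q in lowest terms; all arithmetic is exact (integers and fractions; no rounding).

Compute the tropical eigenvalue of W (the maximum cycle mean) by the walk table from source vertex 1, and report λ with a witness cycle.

q=0: [-∞, 0, -∞, -∞, -∞]
q=1: [7, -∞, -18, -∞, -1]
q=2: [-24, -4, -9, -25, 14]
q=3: [3, -28, 0, -16, -5]
q=4: [-6, -8, -13, -7, 10]
q=5: [0, -10, -4, -20, 1]
Optimal cycle mean attained by: cycle 0->4->2->3->0, total 7 + (-14) + (-7) + 7, length 4.
Answer: λ = -7/4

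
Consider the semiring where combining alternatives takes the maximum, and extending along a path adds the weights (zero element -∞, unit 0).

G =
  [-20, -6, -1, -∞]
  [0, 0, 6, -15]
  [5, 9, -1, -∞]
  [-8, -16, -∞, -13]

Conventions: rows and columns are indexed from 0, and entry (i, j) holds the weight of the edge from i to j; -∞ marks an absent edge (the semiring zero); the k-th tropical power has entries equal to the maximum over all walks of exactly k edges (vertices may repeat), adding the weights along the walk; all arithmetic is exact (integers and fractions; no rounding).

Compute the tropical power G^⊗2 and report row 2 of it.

G^⊗2:
  [4, 8, 0, -21]
  [11, 15, 6, -15]
  [9, 9, 15, -6]
  [-16, -14, -9, -26]
Answer: row 2 of G^⊗2 = [9, 9, 15, -6]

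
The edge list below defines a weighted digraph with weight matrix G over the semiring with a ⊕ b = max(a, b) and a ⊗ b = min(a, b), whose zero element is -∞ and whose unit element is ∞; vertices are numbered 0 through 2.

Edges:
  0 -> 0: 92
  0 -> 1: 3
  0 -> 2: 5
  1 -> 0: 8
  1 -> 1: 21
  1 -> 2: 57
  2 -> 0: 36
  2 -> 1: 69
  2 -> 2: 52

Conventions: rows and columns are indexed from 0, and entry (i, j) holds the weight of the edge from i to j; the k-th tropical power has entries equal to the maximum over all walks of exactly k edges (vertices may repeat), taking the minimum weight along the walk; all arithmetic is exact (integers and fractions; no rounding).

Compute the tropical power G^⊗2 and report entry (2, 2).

G^⊗2:
  [92, 5, 5]
  [36, 57, 52]
  [36, 52, 57]
Key observation: the optimum is the walk 2->1->2, with weight 69 min 57 = 57.
Optimal value attained by: walk 2->1->2.
Answer: (G^⊗2)[2][2] = 57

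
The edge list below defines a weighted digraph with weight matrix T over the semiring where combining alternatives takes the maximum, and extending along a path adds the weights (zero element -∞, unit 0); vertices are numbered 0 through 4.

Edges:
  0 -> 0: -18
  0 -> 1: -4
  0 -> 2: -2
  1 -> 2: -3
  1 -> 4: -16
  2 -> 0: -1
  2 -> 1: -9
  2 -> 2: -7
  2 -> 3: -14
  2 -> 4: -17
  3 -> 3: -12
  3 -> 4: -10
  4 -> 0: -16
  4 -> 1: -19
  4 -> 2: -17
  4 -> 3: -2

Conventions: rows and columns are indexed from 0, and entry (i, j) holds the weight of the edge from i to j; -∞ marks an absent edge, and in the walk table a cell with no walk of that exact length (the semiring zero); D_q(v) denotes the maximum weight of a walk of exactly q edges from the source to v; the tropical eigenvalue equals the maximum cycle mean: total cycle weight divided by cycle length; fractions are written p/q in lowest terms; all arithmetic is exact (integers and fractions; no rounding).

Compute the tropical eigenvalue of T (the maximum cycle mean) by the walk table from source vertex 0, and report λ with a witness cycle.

q=0: [0, -∞, -∞, -∞, -∞]
q=1: [-18, -4, -2, -∞, -∞]
q=2: [-3, -11, -7, -16, -19]
q=3: [-8, -7, -5, -21, -24]
q=4: [-6, -12, -10, -19, -22]
q=5: [-11, -10, -8, -24, -27]
Optimal cycle mean attained by: cycle 0->2->0, total (-2) + (-1), length 2.
Answer: λ = -3/2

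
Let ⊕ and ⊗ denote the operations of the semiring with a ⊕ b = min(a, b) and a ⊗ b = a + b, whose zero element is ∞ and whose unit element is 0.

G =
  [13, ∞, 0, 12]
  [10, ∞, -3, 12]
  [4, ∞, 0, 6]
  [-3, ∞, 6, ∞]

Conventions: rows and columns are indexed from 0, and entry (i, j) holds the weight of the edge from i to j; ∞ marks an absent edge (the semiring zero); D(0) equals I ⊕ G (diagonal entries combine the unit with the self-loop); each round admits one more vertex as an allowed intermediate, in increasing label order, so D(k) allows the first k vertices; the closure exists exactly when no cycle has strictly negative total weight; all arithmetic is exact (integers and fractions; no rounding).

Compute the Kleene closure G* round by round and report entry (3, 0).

D(0):
  [0, ∞, 0, 12]
  [10, 0, -3, 12]
  [4, ∞, 0, 6]
  [-3, ∞, 6, 0]
D(1):
  [0, ∞, 0, 12]
  [10, 0, -3, 12]
  [4, ∞, 0, 6]
  [-3, ∞, -3, 0]
D(2):
  [0, ∞, 0, 12]
  [10, 0, -3, 12]
  [4, ∞, 0, 6]
  [-3, ∞, -3, 0]
D(3):
  [0, ∞, 0, 6]
  [1, 0, -3, 3]
  [4, ∞, 0, 6]
  [-3, ∞, -3, 0]
D(4):
  [0, ∞, 0, 6]
  [0, 0, -3, 3]
  [3, ∞, 0, 6]
  [-3, ∞, -3, 0]
Answer: G*[3][0] = -3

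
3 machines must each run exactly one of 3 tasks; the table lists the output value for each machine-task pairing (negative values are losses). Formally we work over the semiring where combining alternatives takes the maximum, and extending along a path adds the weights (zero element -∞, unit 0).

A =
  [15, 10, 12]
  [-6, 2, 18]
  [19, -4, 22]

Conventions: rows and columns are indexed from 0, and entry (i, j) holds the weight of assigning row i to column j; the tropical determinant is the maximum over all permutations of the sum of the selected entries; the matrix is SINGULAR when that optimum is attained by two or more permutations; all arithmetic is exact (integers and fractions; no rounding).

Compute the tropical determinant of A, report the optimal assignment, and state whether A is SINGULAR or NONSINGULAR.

σ = (0, 1, 2): 15 + 2 + 22 = 39
σ = (0, 2, 1): 15 + 18 + (-4) = 29
σ = (1, 0, 2): 10 + (-6) + 22 = 26
σ = (1, 2, 0): 10 + 18 + 19 = 47
σ = (2, 0, 1): 12 + (-6) + (-4) = 2
σ = (2, 1, 0): 12 + 2 + 19 = 33
Optimal value attained by: σ = (1, 2, 0).
Answer: det⊕(A) = 47; verdict: NONSINGULAR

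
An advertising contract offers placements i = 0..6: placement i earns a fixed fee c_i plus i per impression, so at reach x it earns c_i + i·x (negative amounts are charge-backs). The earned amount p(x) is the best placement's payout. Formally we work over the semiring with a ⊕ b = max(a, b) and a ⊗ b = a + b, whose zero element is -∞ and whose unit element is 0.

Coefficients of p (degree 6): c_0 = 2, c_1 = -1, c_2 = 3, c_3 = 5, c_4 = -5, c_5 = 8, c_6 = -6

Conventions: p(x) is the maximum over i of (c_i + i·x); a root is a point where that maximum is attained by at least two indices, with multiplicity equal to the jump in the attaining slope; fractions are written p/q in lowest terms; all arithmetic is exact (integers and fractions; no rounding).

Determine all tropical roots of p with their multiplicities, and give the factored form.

hull edge (i=0, c=2) to (i=5, c=8): slope 6/5, span 5
hull edge (i=5, c=8) to (i=6, c=-6): slope -14, span 1
Factored form: p(x) = -6 ⊗ (x ⊕ (-6/5)) ⊗ (x ⊕ (-6/5)) ⊗ (x ⊕ (-6/5)) ⊗ (x ⊕ (-6/5)) ⊗ (x ⊕ (-6/5)) ⊗ (x ⊕ 14)
Answer: roots = -6/5 (mult 5), 14 (mult 1)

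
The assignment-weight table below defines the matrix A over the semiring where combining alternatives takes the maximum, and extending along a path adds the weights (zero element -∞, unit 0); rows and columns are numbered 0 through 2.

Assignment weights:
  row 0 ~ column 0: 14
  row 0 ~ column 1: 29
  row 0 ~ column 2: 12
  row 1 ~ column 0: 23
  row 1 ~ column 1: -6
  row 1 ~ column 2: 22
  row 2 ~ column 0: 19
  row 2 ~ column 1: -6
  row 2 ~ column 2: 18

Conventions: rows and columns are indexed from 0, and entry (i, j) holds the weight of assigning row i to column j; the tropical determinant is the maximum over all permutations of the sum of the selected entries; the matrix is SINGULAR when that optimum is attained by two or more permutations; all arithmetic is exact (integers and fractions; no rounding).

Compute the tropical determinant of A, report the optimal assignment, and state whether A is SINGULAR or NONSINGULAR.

σ = (0, 1, 2): 14 + (-6) + 18 = 26
σ = (0, 2, 1): 14 + 22 + (-6) = 30
σ = (1, 0, 2): 29 + 23 + 18 = 70
σ = (1, 2, 0): 29 + 22 + 19 = 70
σ = (2, 0, 1): 12 + 23 + (-6) = 29
σ = (2, 1, 0): 12 + (-6) + 19 = 25
Optimal value attained by: σ = (1, 0, 2).
Answer: det⊕(A) = 70; verdict: SINGULAR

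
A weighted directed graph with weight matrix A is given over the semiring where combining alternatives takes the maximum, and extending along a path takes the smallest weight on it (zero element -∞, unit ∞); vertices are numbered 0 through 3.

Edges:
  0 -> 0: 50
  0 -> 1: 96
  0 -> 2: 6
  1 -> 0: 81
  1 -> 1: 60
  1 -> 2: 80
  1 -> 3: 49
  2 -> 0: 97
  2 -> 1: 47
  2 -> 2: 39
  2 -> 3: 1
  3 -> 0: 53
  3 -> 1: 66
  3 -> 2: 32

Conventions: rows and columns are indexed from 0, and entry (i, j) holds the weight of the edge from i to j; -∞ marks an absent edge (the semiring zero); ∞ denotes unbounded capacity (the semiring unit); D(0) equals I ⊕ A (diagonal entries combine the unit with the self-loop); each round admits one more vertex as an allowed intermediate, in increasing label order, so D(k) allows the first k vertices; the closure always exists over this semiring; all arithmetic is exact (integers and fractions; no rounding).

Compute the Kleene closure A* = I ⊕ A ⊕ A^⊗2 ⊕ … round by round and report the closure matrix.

D(0):
  [∞, 96, 6, -∞]
  [81, ∞, 80, 49]
  [97, 47, ∞, 1]
  [53, 66, 32, ∞]
D(1):
  [∞, 96, 6, -∞]
  [81, ∞, 80, 49]
  [97, 96, ∞, 1]
  [53, 66, 32, ∞]
D(2):
  [∞, 96, 80, 49]
  [81, ∞, 80, 49]
  [97, 96, ∞, 49]
  [66, 66, 66, ∞]
D(3):
  [∞, 96, 80, 49]
  [81, ∞, 80, 49]
  [97, 96, ∞, 49]
  [66, 66, 66, ∞]
D(4):
  [∞, 96, 80, 49]
  [81, ∞, 80, 49]
  [97, 96, ∞, 49]
  [66, 66, 66, ∞]
Answer: A* = [[∞, 96, 80, 49], [81, ∞, 80, 49], [97, 96, ∞, 49], [66, 66, 66, ∞]]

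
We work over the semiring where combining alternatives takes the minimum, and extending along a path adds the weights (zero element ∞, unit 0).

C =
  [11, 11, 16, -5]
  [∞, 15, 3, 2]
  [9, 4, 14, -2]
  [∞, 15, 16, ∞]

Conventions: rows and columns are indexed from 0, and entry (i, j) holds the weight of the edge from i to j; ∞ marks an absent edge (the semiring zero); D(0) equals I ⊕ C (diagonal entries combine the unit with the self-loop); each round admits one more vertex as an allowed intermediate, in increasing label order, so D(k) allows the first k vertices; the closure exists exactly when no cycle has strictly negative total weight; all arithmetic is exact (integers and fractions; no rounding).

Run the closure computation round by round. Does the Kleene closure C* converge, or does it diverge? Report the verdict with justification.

D(0):
  [0, 11, 16, -5]
  [∞, 0, 3, 2]
  [9, 4, 0, -2]
  [∞, 15, 16, 0]
D(1):
  [0, 11, 16, -5]
  [∞, 0, 3, 2]
  [9, 4, 0, -2]
  [∞, 15, 16, 0]
D(2):
  [0, 11, 14, -5]
  [∞, 0, 3, 2]
  [9, 4, 0, -2]
  [∞, 15, 16, 0]
D(3):
  [0, 11, 14, -5]
  [12, 0, 3, 1]
  [9, 4, 0, -2]
  [25, 15, 16, 0]
D(4):
  [0, 10, 11, -5]
  [12, 0, 3, 1]
  [9, 4, 0, -2]
  [25, 15, 16, 0]
Key observation: every diagonal entry stays at the unit through all rounds, so no improving cycle exists.
Answer: CONVERGES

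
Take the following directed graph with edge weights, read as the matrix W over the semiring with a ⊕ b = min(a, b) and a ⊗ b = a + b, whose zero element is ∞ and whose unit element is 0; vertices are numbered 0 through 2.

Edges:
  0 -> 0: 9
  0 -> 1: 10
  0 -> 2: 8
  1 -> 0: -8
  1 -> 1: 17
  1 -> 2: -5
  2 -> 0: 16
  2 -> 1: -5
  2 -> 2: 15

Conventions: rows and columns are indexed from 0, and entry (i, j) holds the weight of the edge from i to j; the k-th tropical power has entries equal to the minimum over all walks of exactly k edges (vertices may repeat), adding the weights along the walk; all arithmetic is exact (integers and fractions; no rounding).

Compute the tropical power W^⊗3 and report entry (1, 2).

W^⊗2:
  [2, 3, 5]
  [1, -10, 0]
  [-13, 10, -10]
W^⊗3:
  [-5, 0, -2]
  [-18, -5, -15]
  [-4, -15, -5]
Key observation: the optimum is the walk 1->2->1->2, with weight (-5) + (-5) + (-5) = -15.
Optimal value attained by: walk 1->2->1->2.
Answer: (W^⊗3)[1][2] = -15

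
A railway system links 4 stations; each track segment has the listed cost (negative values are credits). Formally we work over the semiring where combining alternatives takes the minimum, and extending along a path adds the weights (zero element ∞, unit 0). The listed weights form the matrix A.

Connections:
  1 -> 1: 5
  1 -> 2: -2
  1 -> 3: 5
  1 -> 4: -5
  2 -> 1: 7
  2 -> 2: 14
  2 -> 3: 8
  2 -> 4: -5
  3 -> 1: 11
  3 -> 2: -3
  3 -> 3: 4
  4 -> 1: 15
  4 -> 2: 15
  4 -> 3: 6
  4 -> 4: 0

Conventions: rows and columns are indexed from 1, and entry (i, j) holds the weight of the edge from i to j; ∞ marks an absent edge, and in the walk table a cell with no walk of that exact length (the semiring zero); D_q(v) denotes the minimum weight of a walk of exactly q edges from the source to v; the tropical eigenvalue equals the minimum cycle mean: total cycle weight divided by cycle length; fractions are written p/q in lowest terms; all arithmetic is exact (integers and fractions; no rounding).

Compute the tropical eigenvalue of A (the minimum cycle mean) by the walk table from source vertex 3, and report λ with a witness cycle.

q=0: [∞, ∞, 0, ∞]
q=1: [11, -3, 4, ∞]
q=2: [4, 1, 5, -8]
q=3: [7, 2, -2, -8]
q=4: [7, -5, -2, -8]
Optimal cycle mean attained by: cycle 2->4->3->2, total (-5) + 6 + (-3), length 3.
Answer: λ = -2/3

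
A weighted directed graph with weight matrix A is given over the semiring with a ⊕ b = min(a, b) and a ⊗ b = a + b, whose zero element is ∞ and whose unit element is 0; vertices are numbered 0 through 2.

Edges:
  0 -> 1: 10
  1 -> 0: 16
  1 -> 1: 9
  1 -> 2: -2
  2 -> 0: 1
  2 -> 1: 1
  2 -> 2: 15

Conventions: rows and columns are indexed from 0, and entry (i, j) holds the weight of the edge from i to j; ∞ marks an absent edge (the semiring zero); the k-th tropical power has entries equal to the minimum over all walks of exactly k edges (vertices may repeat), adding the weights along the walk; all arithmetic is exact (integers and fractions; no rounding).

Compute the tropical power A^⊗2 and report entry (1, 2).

A^⊗2:
  [26, 19, 8]
  [-1, -1, 7]
  [16, 10, -1]
Key observation: the optimum is the walk 1->1->2, with weight 9 + (-2) = 7.
Optimal value attained by: walk 1->1->2.
Answer: (A^⊗2)[1][2] = 7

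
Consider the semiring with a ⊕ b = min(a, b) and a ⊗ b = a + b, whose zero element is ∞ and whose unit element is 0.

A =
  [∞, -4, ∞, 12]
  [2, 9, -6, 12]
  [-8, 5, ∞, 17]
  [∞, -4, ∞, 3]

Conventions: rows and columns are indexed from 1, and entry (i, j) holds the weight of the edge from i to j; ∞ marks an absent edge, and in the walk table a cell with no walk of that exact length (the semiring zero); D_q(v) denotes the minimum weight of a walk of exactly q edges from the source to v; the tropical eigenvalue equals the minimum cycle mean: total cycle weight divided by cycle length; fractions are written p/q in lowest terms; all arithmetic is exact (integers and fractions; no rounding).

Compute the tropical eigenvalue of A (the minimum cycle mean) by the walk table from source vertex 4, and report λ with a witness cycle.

q=0: [∞, ∞, ∞, 0]
q=1: [∞, -4, ∞, 3]
q=2: [-2, -1, -10, 6]
q=3: [-18, -6, -7, 7]
q=4: [-15, -22, -12, -6]
Optimal cycle mean attained by: cycle 1->2->3->1, total (-4) + (-6) + (-8), length 3.
Answer: λ = -6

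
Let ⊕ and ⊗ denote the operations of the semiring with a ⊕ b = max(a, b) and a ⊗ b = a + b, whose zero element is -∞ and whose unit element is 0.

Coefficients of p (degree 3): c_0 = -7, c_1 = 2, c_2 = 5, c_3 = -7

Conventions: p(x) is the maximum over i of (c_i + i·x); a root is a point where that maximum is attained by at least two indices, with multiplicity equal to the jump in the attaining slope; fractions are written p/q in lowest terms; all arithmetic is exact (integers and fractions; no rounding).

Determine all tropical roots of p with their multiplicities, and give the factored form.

hull edge (i=0, c=-7) to (i=1, c=2): slope 9, span 1
hull edge (i=1, c=2) to (i=2, c=5): slope 3, span 1
hull edge (i=2, c=5) to (i=3, c=-7): slope -12, span 1
Factored form: p(x) = -7 ⊗ (x ⊕ (-9)) ⊗ (x ⊕ (-3)) ⊗ (x ⊕ 12)
Answer: roots = -9 (mult 1), -3 (mult 1), 12 (mult 1)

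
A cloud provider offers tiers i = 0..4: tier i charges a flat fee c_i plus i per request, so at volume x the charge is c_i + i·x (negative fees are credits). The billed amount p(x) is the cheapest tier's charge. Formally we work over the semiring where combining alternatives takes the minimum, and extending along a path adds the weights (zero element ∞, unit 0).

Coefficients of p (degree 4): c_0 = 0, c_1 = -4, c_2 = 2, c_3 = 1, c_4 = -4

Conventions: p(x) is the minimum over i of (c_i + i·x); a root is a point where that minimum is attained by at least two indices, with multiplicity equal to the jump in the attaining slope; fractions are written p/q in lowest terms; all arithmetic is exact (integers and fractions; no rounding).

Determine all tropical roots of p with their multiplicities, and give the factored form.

hull edge (i=0, c=0) to (i=1, c=-4): slope -4, span 1
hull edge (i=1, c=-4) to (i=4, c=-4): slope 0, span 3
Factored form: p(x) = -4 ⊗ (x ⊕ 0) ⊗ (x ⊕ 0) ⊗ (x ⊕ 0) ⊗ (x ⊕ 4)
Answer: roots = 0 (mult 3), 4 (mult 1)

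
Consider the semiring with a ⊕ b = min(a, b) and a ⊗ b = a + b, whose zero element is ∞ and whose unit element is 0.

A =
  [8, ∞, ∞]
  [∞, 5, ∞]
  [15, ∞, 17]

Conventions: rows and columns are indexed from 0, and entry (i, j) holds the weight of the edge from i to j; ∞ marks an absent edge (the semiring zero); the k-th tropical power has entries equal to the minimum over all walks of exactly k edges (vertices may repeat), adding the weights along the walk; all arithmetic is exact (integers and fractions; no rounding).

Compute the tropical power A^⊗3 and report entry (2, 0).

A^⊗2:
  [16, ∞, ∞]
  [∞, 10, ∞]
  [23, ∞, 34]
A^⊗3:
  [24, ∞, ∞]
  [∞, 15, ∞]
  [31, ∞, 51]
Key observation: the optimum is the walk 2->0->0->0, with weight 15 + 8 + 8 = 31.
Optimal value attained by: walk 2->0->0->0.
Answer: (A^⊗3)[2][0] = 31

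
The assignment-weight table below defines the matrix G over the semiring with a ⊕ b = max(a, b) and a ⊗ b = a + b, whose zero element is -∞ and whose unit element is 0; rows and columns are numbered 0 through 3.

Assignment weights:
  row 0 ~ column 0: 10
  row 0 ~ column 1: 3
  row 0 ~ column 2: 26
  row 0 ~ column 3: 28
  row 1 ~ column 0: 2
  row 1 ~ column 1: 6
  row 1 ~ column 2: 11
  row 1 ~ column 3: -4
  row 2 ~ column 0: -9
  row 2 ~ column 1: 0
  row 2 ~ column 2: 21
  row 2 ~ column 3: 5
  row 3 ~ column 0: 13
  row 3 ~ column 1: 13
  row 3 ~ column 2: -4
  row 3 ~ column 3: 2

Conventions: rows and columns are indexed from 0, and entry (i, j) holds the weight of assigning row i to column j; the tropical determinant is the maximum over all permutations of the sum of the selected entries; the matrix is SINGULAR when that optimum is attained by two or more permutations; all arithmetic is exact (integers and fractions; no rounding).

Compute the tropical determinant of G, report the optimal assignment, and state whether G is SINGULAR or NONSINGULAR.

σ = (0, 1, 2, 3): 10 + 6 + 21 + 2 = 39
σ = (0, 1, 3, 2): 10 + 6 + 5 + (-4) = 17
σ = (0, 2, 1, 3): 10 + 11 + 0 + 2 = 23
σ = (0, 2, 3, 1): 10 + 11 + 5 + 13 = 39
σ = (0, 3, 1, 2): 10 + (-4) + 0 + (-4) = 2
σ = (0, 3, 2, 1): 10 + (-4) + 21 + 13 = 40
σ = (1, 0, 2, 3): 3 + 2 + 21 + 2 = 28
σ = (1, 0, 3, 2): 3 + 2 + 5 + (-4) = 6
σ = (1, 2, 0, 3): 3 + 11 + (-9) + 2 = 7
σ = (1, 2, 3, 0): 3 + 11 + 5 + 13 = 32
σ = (1, 3, 0, 2): 3 + (-4) + (-9) + (-4) = -14
σ = (1, 3, 2, 0): 3 + (-4) + 21 + 13 = 33
σ = (2, 0, 1, 3): 26 + 2 + 0 + 2 = 30
σ = (2, 0, 3, 1): 26 + 2 + 5 + 13 = 46
σ = (2, 1, 0, 3): 26 + 6 + (-9) + 2 = 25
σ = (2, 1, 3, 0): 26 + 6 + 5 + 13 = 50
σ = (2, 3, 0, 1): 26 + (-4) + (-9) + 13 = 26
σ = (2, 3, 1, 0): 26 + (-4) + 0 + 13 = 35
σ = (3, 0, 1, 2): 28 + 2 + 0 + (-4) = 26
σ = (3, 0, 2, 1): 28 + 2 + 21 + 13 = 64
σ = (3, 1, 0, 2): 28 + 6 + (-9) + (-4) = 21
σ = (3, 1, 2, 0): 28 + 6 + 21 + 13 = 68
σ = (3, 2, 0, 1): 28 + 11 + (-9) + 13 = 43
σ = (3, 2, 1, 0): 28 + 11 + 0 + 13 = 52
Optimal value attained by: σ = (3, 1, 2, 0).
Answer: det⊕(G) = 68; verdict: NONSINGULAR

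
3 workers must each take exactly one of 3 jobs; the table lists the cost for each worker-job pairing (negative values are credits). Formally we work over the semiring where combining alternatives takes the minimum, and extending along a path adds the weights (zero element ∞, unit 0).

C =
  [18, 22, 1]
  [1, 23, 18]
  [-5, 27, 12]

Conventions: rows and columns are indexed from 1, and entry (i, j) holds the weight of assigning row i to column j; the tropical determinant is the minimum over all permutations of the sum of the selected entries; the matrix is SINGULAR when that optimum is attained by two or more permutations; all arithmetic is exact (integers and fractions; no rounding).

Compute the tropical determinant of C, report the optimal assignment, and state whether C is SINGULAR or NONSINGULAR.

σ = (1, 2, 3): 18 + 23 + 12 = 53
σ = (1, 3, 2): 18 + 18 + 27 = 63
σ = (2, 1, 3): 22 + 1 + 12 = 35
σ = (2, 3, 1): 22 + 18 + (-5) = 35
σ = (3, 1, 2): 1 + 1 + 27 = 29
σ = (3, 2, 1): 1 + 23 + (-5) = 19
Optimal value attained by: σ = (3, 2, 1).
Answer: det⊕(C) = 19; verdict: NONSINGULAR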